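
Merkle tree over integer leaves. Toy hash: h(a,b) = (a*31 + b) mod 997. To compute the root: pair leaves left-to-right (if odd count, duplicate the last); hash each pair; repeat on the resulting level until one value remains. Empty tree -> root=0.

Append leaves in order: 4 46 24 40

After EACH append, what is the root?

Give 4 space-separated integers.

After append 4 (leaves=[4]):
  L0: [4]
  root=4
After append 46 (leaves=[4, 46]):
  L0: [4, 46]
  L1: h(4,46)=(4*31+46)%997=170 -> [170]
  root=170
After append 24 (leaves=[4, 46, 24]):
  L0: [4, 46, 24]
  L1: h(4,46)=(4*31+46)%997=170 h(24,24)=(24*31+24)%997=768 -> [170, 768]
  L2: h(170,768)=(170*31+768)%997=56 -> [56]
  root=56
After append 40 (leaves=[4, 46, 24, 40]):
  L0: [4, 46, 24, 40]
  L1: h(4,46)=(4*31+46)%997=170 h(24,40)=(24*31+40)%997=784 -> [170, 784]
  L2: h(170,784)=(170*31+784)%997=72 -> [72]
  root=72

Answer: 4 170 56 72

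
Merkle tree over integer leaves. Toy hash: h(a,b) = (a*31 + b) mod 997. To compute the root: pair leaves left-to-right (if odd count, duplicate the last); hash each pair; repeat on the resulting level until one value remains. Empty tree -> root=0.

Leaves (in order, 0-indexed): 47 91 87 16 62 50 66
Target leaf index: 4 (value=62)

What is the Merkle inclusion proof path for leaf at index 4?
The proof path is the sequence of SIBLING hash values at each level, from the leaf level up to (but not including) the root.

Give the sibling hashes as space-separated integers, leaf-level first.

L0 (leaves): [47, 91, 87, 16, 62, 50, 66], target index=4
L1: h(47,91)=(47*31+91)%997=551 [pair 0] h(87,16)=(87*31+16)%997=719 [pair 1] h(62,50)=(62*31+50)%997=975 [pair 2] h(66,66)=(66*31+66)%997=118 [pair 3] -> [551, 719, 975, 118]
  Sibling for proof at L0: 50
L2: h(551,719)=(551*31+719)%997=851 [pair 0] h(975,118)=(975*31+118)%997=433 [pair 1] -> [851, 433]
  Sibling for proof at L1: 118
L3: h(851,433)=(851*31+433)%997=892 [pair 0] -> [892]
  Sibling for proof at L2: 851
Root: 892
Proof path (sibling hashes from leaf to root): [50, 118, 851]

Answer: 50 118 851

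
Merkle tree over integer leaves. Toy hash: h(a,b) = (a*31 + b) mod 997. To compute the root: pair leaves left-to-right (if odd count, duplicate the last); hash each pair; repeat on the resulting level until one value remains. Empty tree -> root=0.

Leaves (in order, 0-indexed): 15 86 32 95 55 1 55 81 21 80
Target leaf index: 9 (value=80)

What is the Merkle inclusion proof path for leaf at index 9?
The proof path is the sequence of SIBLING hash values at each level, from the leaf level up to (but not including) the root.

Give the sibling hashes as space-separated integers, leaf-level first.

L0 (leaves): [15, 86, 32, 95, 55, 1, 55, 81, 21, 80], target index=9
L1: h(15,86)=(15*31+86)%997=551 [pair 0] h(32,95)=(32*31+95)%997=90 [pair 1] h(55,1)=(55*31+1)%997=709 [pair 2] h(55,81)=(55*31+81)%997=789 [pair 3] h(21,80)=(21*31+80)%997=731 [pair 4] -> [551, 90, 709, 789, 731]
  Sibling for proof at L0: 21
L2: h(551,90)=(551*31+90)%997=222 [pair 0] h(709,789)=(709*31+789)%997=834 [pair 1] h(731,731)=(731*31+731)%997=461 [pair 2] -> [222, 834, 461]
  Sibling for proof at L1: 731
L3: h(222,834)=(222*31+834)%997=737 [pair 0] h(461,461)=(461*31+461)%997=794 [pair 1] -> [737, 794]
  Sibling for proof at L2: 461
L4: h(737,794)=(737*31+794)%997=710 [pair 0] -> [710]
  Sibling for proof at L3: 737
Root: 710
Proof path (sibling hashes from leaf to root): [21, 731, 461, 737]

Answer: 21 731 461 737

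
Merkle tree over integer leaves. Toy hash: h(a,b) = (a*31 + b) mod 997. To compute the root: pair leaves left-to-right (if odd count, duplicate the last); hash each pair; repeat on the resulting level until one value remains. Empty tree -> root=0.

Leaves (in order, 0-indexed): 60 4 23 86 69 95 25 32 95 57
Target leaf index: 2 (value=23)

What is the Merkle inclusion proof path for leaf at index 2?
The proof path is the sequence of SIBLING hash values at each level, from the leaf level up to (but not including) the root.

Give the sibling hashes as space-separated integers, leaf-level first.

L0 (leaves): [60, 4, 23, 86, 69, 95, 25, 32, 95, 57], target index=2
L1: h(60,4)=(60*31+4)%997=867 [pair 0] h(23,86)=(23*31+86)%997=799 [pair 1] h(69,95)=(69*31+95)%997=240 [pair 2] h(25,32)=(25*31+32)%997=807 [pair 3] h(95,57)=(95*31+57)%997=11 [pair 4] -> [867, 799, 240, 807, 11]
  Sibling for proof at L0: 86
L2: h(867,799)=(867*31+799)%997=757 [pair 0] h(240,807)=(240*31+807)%997=271 [pair 1] h(11,11)=(11*31+11)%997=352 [pair 2] -> [757, 271, 352]
  Sibling for proof at L1: 867
L3: h(757,271)=(757*31+271)%997=807 [pair 0] h(352,352)=(352*31+352)%997=297 [pair 1] -> [807, 297]
  Sibling for proof at L2: 271
L4: h(807,297)=(807*31+297)%997=389 [pair 0] -> [389]
  Sibling for proof at L3: 297
Root: 389
Proof path (sibling hashes from leaf to root): [86, 867, 271, 297]

Answer: 86 867 271 297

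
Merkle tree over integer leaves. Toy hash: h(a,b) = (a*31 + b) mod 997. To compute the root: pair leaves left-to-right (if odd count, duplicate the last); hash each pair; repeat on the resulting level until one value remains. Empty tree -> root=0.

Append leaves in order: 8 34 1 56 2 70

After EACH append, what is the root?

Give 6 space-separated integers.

Answer: 8 282 798 853 575 757

Derivation:
After append 8 (leaves=[8]):
  L0: [8]
  root=8
After append 34 (leaves=[8, 34]):
  L0: [8, 34]
  L1: h(8,34)=(8*31+34)%997=282 -> [282]
  root=282
After append 1 (leaves=[8, 34, 1]):
  L0: [8, 34, 1]
  L1: h(8,34)=(8*31+34)%997=282 h(1,1)=(1*31+1)%997=32 -> [282, 32]
  L2: h(282,32)=(282*31+32)%997=798 -> [798]
  root=798
After append 56 (leaves=[8, 34, 1, 56]):
  L0: [8, 34, 1, 56]
  L1: h(8,34)=(8*31+34)%997=282 h(1,56)=(1*31+56)%997=87 -> [282, 87]
  L2: h(282,87)=(282*31+87)%997=853 -> [853]
  root=853
After append 2 (leaves=[8, 34, 1, 56, 2]):
  L0: [8, 34, 1, 56, 2]
  L1: h(8,34)=(8*31+34)%997=282 h(1,56)=(1*31+56)%997=87 h(2,2)=(2*31+2)%997=64 -> [282, 87, 64]
  L2: h(282,87)=(282*31+87)%997=853 h(64,64)=(64*31+64)%997=54 -> [853, 54]
  L3: h(853,54)=(853*31+54)%997=575 -> [575]
  root=575
After append 70 (leaves=[8, 34, 1, 56, 2, 70]):
  L0: [8, 34, 1, 56, 2, 70]
  L1: h(8,34)=(8*31+34)%997=282 h(1,56)=(1*31+56)%997=87 h(2,70)=(2*31+70)%997=132 -> [282, 87, 132]
  L2: h(282,87)=(282*31+87)%997=853 h(132,132)=(132*31+132)%997=236 -> [853, 236]
  L3: h(853,236)=(853*31+236)%997=757 -> [757]
  root=757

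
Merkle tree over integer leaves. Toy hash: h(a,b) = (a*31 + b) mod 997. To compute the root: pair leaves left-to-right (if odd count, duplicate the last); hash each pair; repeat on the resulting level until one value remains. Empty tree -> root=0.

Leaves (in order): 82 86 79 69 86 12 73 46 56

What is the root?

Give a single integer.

L0: [82, 86, 79, 69, 86, 12, 73, 46, 56]
L1: h(82,86)=(82*31+86)%997=634 h(79,69)=(79*31+69)%997=524 h(86,12)=(86*31+12)%997=684 h(73,46)=(73*31+46)%997=315 h(56,56)=(56*31+56)%997=795 -> [634, 524, 684, 315, 795]
L2: h(634,524)=(634*31+524)%997=238 h(684,315)=(684*31+315)%997=582 h(795,795)=(795*31+795)%997=515 -> [238, 582, 515]
L3: h(238,582)=(238*31+582)%997=981 h(515,515)=(515*31+515)%997=528 -> [981, 528]
L4: h(981,528)=(981*31+528)%997=32 -> [32]

Answer: 32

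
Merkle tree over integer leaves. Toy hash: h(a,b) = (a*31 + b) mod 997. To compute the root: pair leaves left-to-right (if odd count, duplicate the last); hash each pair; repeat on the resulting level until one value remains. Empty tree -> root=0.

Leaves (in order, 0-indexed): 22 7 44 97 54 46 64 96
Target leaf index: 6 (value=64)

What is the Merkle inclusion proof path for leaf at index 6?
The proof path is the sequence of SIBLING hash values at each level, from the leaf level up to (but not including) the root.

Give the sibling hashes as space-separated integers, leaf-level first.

L0 (leaves): [22, 7, 44, 97, 54, 46, 64, 96], target index=6
L1: h(22,7)=(22*31+7)%997=689 [pair 0] h(44,97)=(44*31+97)%997=464 [pair 1] h(54,46)=(54*31+46)%997=723 [pair 2] h(64,96)=(64*31+96)%997=86 [pair 3] -> [689, 464, 723, 86]
  Sibling for proof at L0: 96
L2: h(689,464)=(689*31+464)%997=886 [pair 0] h(723,86)=(723*31+86)%997=565 [pair 1] -> [886, 565]
  Sibling for proof at L1: 723
L3: h(886,565)=(886*31+565)%997=115 [pair 0] -> [115]
  Sibling for proof at L2: 886
Root: 115
Proof path (sibling hashes from leaf to root): [96, 723, 886]

Answer: 96 723 886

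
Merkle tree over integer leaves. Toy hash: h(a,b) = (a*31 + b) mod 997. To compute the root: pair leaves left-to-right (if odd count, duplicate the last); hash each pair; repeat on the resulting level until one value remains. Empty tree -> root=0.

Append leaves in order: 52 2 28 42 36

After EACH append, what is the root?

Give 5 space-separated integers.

Answer: 52 617 83 97 988

Derivation:
After append 52 (leaves=[52]):
  L0: [52]
  root=52
After append 2 (leaves=[52, 2]):
  L0: [52, 2]
  L1: h(52,2)=(52*31+2)%997=617 -> [617]
  root=617
After append 28 (leaves=[52, 2, 28]):
  L0: [52, 2, 28]
  L1: h(52,2)=(52*31+2)%997=617 h(28,28)=(28*31+28)%997=896 -> [617, 896]
  L2: h(617,896)=(617*31+896)%997=83 -> [83]
  root=83
After append 42 (leaves=[52, 2, 28, 42]):
  L0: [52, 2, 28, 42]
  L1: h(52,2)=(52*31+2)%997=617 h(28,42)=(28*31+42)%997=910 -> [617, 910]
  L2: h(617,910)=(617*31+910)%997=97 -> [97]
  root=97
After append 36 (leaves=[52, 2, 28, 42, 36]):
  L0: [52, 2, 28, 42, 36]
  L1: h(52,2)=(52*31+2)%997=617 h(28,42)=(28*31+42)%997=910 h(36,36)=(36*31+36)%997=155 -> [617, 910, 155]
  L2: h(617,910)=(617*31+910)%997=97 h(155,155)=(155*31+155)%997=972 -> [97, 972]
  L3: h(97,972)=(97*31+972)%997=988 -> [988]
  root=988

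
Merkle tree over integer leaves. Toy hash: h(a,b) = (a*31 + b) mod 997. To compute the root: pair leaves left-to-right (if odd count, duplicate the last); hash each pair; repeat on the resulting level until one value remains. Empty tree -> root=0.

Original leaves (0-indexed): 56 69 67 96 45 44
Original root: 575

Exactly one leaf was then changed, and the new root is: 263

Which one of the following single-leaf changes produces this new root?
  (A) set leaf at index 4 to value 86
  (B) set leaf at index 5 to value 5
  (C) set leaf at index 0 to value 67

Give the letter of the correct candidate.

Answer: C

Derivation:
Original leaves: [56, 69, 67, 96, 45, 44]
Target new root: 263
Try each candidate change and compute the resulting root:
Candidate A: set leaf[4] = 86 -> leaves = [56, 69, 67, 96, 86, 44]
  L0: [56, 69, 67, 96, 86, 44]
  L1: h(56,69)=(56*31+69)%997=808 h(67,96)=(67*31+96)%997=179 h(86,44)=(86*31+44)%997=716 -> [808, 179, 716]
  L2: h(808,179)=(808*31+179)%997=302 h(716,716)=(716*31+716)%997=978 -> [302, 978]
  L3: h(302,978)=(302*31+978)%997=370 -> [370]
  root = 370 != target 263
Candidate B: set leaf[5] = 5 -> leaves = [56, 69, 67, 96, 45, 5]
  L0: [56, 69, 67, 96, 45, 5]
  L1: h(56,69)=(56*31+69)%997=808 h(67,96)=(67*31+96)%997=179 h(45,5)=(45*31+5)%997=403 -> [808, 179, 403]
  L2: h(808,179)=(808*31+179)%997=302 h(403,403)=(403*31+403)%997=932 -> [302, 932]
  L3: h(302,932)=(302*31+932)%997=324 -> [324]
  root = 324 != target 263
Candidate C: set leaf[0] = 67 -> leaves = [67, 69, 67, 96, 45, 44]
  L0: [67, 69, 67, 96, 45, 44]
  L1: h(67,69)=(67*31+69)%997=152 h(67,96)=(67*31+96)%997=179 h(45,44)=(45*31+44)%997=442 -> [152, 179, 442]
  L2: h(152,179)=(152*31+179)%997=903 h(442,442)=(442*31+442)%997=186 -> [903, 186]
  L3: h(903,186)=(903*31+186)%997=263 -> [263]
  root = 263 == target 263  ** MATCH **
Candidate C produces the target root.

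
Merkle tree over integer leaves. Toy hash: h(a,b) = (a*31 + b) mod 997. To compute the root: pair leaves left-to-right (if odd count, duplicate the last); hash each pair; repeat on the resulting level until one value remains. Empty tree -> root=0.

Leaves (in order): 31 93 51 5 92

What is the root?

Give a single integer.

L0: [31, 93, 51, 5, 92]
L1: h(31,93)=(31*31+93)%997=57 h(51,5)=(51*31+5)%997=589 h(92,92)=(92*31+92)%997=950 -> [57, 589, 950]
L2: h(57,589)=(57*31+589)%997=362 h(950,950)=(950*31+950)%997=490 -> [362, 490]
L3: h(362,490)=(362*31+490)%997=745 -> [745]

Answer: 745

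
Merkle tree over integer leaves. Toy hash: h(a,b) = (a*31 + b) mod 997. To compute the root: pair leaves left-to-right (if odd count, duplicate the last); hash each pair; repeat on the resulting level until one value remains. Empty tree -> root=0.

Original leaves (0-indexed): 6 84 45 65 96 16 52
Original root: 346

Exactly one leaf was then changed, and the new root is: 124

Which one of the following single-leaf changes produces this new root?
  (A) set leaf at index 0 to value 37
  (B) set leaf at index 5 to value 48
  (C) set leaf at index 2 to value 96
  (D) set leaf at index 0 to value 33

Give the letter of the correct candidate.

Original leaves: [6, 84, 45, 65, 96, 16, 52]
Target new root: 124
Try each candidate change and compute the resulting root:
Candidate A: set leaf[0] = 37 -> leaves = [37, 84, 45, 65, 96, 16, 52]
  L0: [37, 84, 45, 65, 96, 16, 52]
  L1: h(37,84)=(37*31+84)%997=234 h(45,65)=(45*31+65)%997=463 h(96,16)=(96*31+16)%997=1 h(52,52)=(52*31+52)%997=667 -> [234, 463, 1, 667]
  L2: h(234,463)=(234*31+463)%997=738 h(1,667)=(1*31+667)%997=698 -> [738, 698]
  L3: h(738,698)=(738*31+698)%997=645 -> [645]
  root = 645 != target 124
Candidate B: set leaf[5] = 48 -> leaves = [6, 84, 45, 65, 96, 48, 52]
  L0: [6, 84, 45, 65, 96, 48, 52]
  L1: h(6,84)=(6*31+84)%997=270 h(45,65)=(45*31+65)%997=463 h(96,48)=(96*31+48)%997=33 h(52,52)=(52*31+52)%997=667 -> [270, 463, 33, 667]
  L2: h(270,463)=(270*31+463)%997=857 h(33,667)=(33*31+667)%997=693 -> [857, 693]
  L3: h(857,693)=(857*31+693)%997=341 -> [341]
  root = 341 != target 124
Candidate C: set leaf[2] = 96 -> leaves = [6, 84, 96, 65, 96, 16, 52]
  L0: [6, 84, 96, 65, 96, 16, 52]
  L1: h(6,84)=(6*31+84)%997=270 h(96,65)=(96*31+65)%997=50 h(96,16)=(96*31+16)%997=1 h(52,52)=(52*31+52)%997=667 -> [270, 50, 1, 667]
  L2: h(270,50)=(270*31+50)%997=444 h(1,667)=(1*31+667)%997=698 -> [444, 698]
  L3: h(444,698)=(444*31+698)%997=504 -> [504]
  root = 504 != target 124
Candidate D: set leaf[0] = 33 -> leaves = [33, 84, 45, 65, 96, 16, 52]
  L0: [33, 84, 45, 65, 96, 16, 52]
  L1: h(33,84)=(33*31+84)%997=110 h(45,65)=(45*31+65)%997=463 h(96,16)=(96*31+16)%997=1 h(52,52)=(52*31+52)%997=667 -> [110, 463, 1, 667]
  L2: h(110,463)=(110*31+463)%997=882 h(1,667)=(1*31+667)%997=698 -> [882, 698]
  L3: h(882,698)=(882*31+698)%997=124 -> [124]
  root = 124 == target 124  ** MATCH **
Candidate D produces the target root.

Answer: D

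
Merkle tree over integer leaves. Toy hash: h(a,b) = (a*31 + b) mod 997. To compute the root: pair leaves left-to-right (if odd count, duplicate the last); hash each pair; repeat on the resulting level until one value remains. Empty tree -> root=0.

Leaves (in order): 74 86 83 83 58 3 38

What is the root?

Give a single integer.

Answer: 862

Derivation:
L0: [74, 86, 83, 83, 58, 3, 38]
L1: h(74,86)=(74*31+86)%997=386 h(83,83)=(83*31+83)%997=662 h(58,3)=(58*31+3)%997=804 h(38,38)=(38*31+38)%997=219 -> [386, 662, 804, 219]
L2: h(386,662)=(386*31+662)%997=664 h(804,219)=(804*31+219)%997=218 -> [664, 218]
L3: h(664,218)=(664*31+218)%997=862 -> [862]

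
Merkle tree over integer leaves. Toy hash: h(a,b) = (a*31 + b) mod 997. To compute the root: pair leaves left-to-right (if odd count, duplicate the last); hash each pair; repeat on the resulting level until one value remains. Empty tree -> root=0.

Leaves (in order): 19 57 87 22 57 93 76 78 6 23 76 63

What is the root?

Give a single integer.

L0: [19, 57, 87, 22, 57, 93, 76, 78, 6, 23, 76, 63]
L1: h(19,57)=(19*31+57)%997=646 h(87,22)=(87*31+22)%997=725 h(57,93)=(57*31+93)%997=863 h(76,78)=(76*31+78)%997=440 h(6,23)=(6*31+23)%997=209 h(76,63)=(76*31+63)%997=425 -> [646, 725, 863, 440, 209, 425]
L2: h(646,725)=(646*31+725)%997=811 h(863,440)=(863*31+440)%997=274 h(209,425)=(209*31+425)%997=922 -> [811, 274, 922]
L3: h(811,274)=(811*31+274)%997=490 h(922,922)=(922*31+922)%997=591 -> [490, 591]
L4: h(490,591)=(490*31+591)%997=826 -> [826]

Answer: 826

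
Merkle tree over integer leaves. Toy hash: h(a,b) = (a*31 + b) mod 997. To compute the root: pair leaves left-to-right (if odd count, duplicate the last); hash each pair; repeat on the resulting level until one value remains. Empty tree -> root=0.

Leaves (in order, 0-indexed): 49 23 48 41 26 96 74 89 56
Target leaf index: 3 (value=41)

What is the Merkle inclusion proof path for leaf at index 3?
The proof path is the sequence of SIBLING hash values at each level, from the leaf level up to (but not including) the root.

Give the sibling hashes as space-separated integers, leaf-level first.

Answer: 48 545 435 528

Derivation:
L0 (leaves): [49, 23, 48, 41, 26, 96, 74, 89, 56], target index=3
L1: h(49,23)=(49*31+23)%997=545 [pair 0] h(48,41)=(48*31+41)%997=532 [pair 1] h(26,96)=(26*31+96)%997=902 [pair 2] h(74,89)=(74*31+89)%997=389 [pair 3] h(56,56)=(56*31+56)%997=795 [pair 4] -> [545, 532, 902, 389, 795]
  Sibling for proof at L0: 48
L2: h(545,532)=(545*31+532)%997=478 [pair 0] h(902,389)=(902*31+389)%997=435 [pair 1] h(795,795)=(795*31+795)%997=515 [pair 2] -> [478, 435, 515]
  Sibling for proof at L1: 545
L3: h(478,435)=(478*31+435)%997=298 [pair 0] h(515,515)=(515*31+515)%997=528 [pair 1] -> [298, 528]
  Sibling for proof at L2: 435
L4: h(298,528)=(298*31+528)%997=793 [pair 0] -> [793]
  Sibling for proof at L3: 528
Root: 793
Proof path (sibling hashes from leaf to root): [48, 545, 435, 528]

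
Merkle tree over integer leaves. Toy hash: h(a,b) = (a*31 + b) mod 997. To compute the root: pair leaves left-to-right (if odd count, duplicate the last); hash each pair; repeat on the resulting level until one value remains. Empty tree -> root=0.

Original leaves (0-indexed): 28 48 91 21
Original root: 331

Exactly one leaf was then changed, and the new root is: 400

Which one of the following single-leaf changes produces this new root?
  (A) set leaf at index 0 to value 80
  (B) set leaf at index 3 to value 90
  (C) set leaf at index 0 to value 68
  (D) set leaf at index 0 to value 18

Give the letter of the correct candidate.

Original leaves: [28, 48, 91, 21]
Target new root: 400
Try each candidate change and compute the resulting root:
Candidate A: set leaf[0] = 80 -> leaves = [80, 48, 91, 21]
  L0: [80, 48, 91, 21]
  L1: h(80,48)=(80*31+48)%997=534 h(91,21)=(91*31+21)%997=848 -> [534, 848]
  L2: h(534,848)=(534*31+848)%997=453 -> [453]
  root = 453 != target 400
Candidate B: set leaf[3] = 90 -> leaves = [28, 48, 91, 90]
  L0: [28, 48, 91, 90]
  L1: h(28,48)=(28*31+48)%997=916 h(91,90)=(91*31+90)%997=917 -> [916, 917]
  L2: h(916,917)=(916*31+917)%997=400 -> [400]
  root = 400 == target 400  ** MATCH **
Candidate C: set leaf[0] = 68 -> leaves = [68, 48, 91, 21]
  L0: [68, 48, 91, 21]
  L1: h(68,48)=(68*31+48)%997=162 h(91,21)=(91*31+21)%997=848 -> [162, 848]
  L2: h(162,848)=(162*31+848)%997=885 -> [885]
  root = 885 != target 400
Candidate D: set leaf[0] = 18 -> leaves = [18, 48, 91, 21]
  L0: [18, 48, 91, 21]
  L1: h(18,48)=(18*31+48)%997=606 h(91,21)=(91*31+21)%997=848 -> [606, 848]
  L2: h(606,848)=(606*31+848)%997=691 -> [691]
  root = 691 != target 400
Candidate B produces the target root.

Answer: B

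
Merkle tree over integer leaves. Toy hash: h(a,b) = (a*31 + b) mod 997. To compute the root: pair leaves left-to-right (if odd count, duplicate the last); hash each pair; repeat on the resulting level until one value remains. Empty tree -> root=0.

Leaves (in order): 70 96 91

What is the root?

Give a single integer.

Answer: 377

Derivation:
L0: [70, 96, 91]
L1: h(70,96)=(70*31+96)%997=272 h(91,91)=(91*31+91)%997=918 -> [272, 918]
L2: h(272,918)=(272*31+918)%997=377 -> [377]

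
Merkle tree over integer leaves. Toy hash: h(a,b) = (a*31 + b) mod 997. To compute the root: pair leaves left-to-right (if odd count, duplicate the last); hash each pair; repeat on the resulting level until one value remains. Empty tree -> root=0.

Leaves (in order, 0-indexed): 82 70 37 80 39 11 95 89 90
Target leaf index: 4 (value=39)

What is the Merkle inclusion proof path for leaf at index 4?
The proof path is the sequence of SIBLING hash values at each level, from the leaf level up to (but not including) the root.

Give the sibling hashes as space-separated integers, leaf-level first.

Answer: 11 43 445 991

Derivation:
L0 (leaves): [82, 70, 37, 80, 39, 11, 95, 89, 90], target index=4
L1: h(82,70)=(82*31+70)%997=618 [pair 0] h(37,80)=(37*31+80)%997=230 [pair 1] h(39,11)=(39*31+11)%997=223 [pair 2] h(95,89)=(95*31+89)%997=43 [pair 3] h(90,90)=(90*31+90)%997=886 [pair 4] -> [618, 230, 223, 43, 886]
  Sibling for proof at L0: 11
L2: h(618,230)=(618*31+230)%997=445 [pair 0] h(223,43)=(223*31+43)%997=974 [pair 1] h(886,886)=(886*31+886)%997=436 [pair 2] -> [445, 974, 436]
  Sibling for proof at L1: 43
L3: h(445,974)=(445*31+974)%997=811 [pair 0] h(436,436)=(436*31+436)%997=991 [pair 1] -> [811, 991]
  Sibling for proof at L2: 445
L4: h(811,991)=(811*31+991)%997=210 [pair 0] -> [210]
  Sibling for proof at L3: 991
Root: 210
Proof path (sibling hashes from leaf to root): [11, 43, 445, 991]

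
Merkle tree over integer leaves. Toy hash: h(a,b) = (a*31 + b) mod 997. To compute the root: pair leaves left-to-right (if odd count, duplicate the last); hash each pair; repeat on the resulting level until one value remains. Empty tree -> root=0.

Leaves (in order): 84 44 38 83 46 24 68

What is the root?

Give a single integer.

L0: [84, 44, 38, 83, 46, 24, 68]
L1: h(84,44)=(84*31+44)%997=654 h(38,83)=(38*31+83)%997=264 h(46,24)=(46*31+24)%997=453 h(68,68)=(68*31+68)%997=182 -> [654, 264, 453, 182]
L2: h(654,264)=(654*31+264)%997=598 h(453,182)=(453*31+182)%997=267 -> [598, 267]
L3: h(598,267)=(598*31+267)%997=859 -> [859]

Answer: 859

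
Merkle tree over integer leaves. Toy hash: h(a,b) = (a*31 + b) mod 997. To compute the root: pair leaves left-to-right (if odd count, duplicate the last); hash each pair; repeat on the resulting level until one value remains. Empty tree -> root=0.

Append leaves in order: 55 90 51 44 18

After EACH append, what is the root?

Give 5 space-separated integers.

After append 55 (leaves=[55]):
  L0: [55]
  root=55
After append 90 (leaves=[55, 90]):
  L0: [55, 90]
  L1: h(55,90)=(55*31+90)%997=798 -> [798]
  root=798
After append 51 (leaves=[55, 90, 51]):
  L0: [55, 90, 51]
  L1: h(55,90)=(55*31+90)%997=798 h(51,51)=(51*31+51)%997=635 -> [798, 635]
  L2: h(798,635)=(798*31+635)%997=448 -> [448]
  root=448
After append 44 (leaves=[55, 90, 51, 44]):
  L0: [55, 90, 51, 44]
  L1: h(55,90)=(55*31+90)%997=798 h(51,44)=(51*31+44)%997=628 -> [798, 628]
  L2: h(798,628)=(798*31+628)%997=441 -> [441]
  root=441
After append 18 (leaves=[55, 90, 51, 44, 18]):
  L0: [55, 90, 51, 44, 18]
  L1: h(55,90)=(55*31+90)%997=798 h(51,44)=(51*31+44)%997=628 h(18,18)=(18*31+18)%997=576 -> [798, 628, 576]
  L2: h(798,628)=(798*31+628)%997=441 h(576,576)=(576*31+576)%997=486 -> [441, 486]
  L3: h(441,486)=(441*31+486)%997=199 -> [199]
  root=199

Answer: 55 798 448 441 199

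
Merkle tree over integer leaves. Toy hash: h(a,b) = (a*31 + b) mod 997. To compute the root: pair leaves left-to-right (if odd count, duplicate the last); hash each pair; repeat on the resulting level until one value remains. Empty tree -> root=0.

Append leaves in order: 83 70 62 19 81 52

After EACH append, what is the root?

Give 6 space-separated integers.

Answer: 83 649 169 126 111 180

Derivation:
After append 83 (leaves=[83]):
  L0: [83]
  root=83
After append 70 (leaves=[83, 70]):
  L0: [83, 70]
  L1: h(83,70)=(83*31+70)%997=649 -> [649]
  root=649
After append 62 (leaves=[83, 70, 62]):
  L0: [83, 70, 62]
  L1: h(83,70)=(83*31+70)%997=649 h(62,62)=(62*31+62)%997=987 -> [649, 987]
  L2: h(649,987)=(649*31+987)%997=169 -> [169]
  root=169
After append 19 (leaves=[83, 70, 62, 19]):
  L0: [83, 70, 62, 19]
  L1: h(83,70)=(83*31+70)%997=649 h(62,19)=(62*31+19)%997=944 -> [649, 944]
  L2: h(649,944)=(649*31+944)%997=126 -> [126]
  root=126
After append 81 (leaves=[83, 70, 62, 19, 81]):
  L0: [83, 70, 62, 19, 81]
  L1: h(83,70)=(83*31+70)%997=649 h(62,19)=(62*31+19)%997=944 h(81,81)=(81*31+81)%997=598 -> [649, 944, 598]
  L2: h(649,944)=(649*31+944)%997=126 h(598,598)=(598*31+598)%997=193 -> [126, 193]
  L3: h(126,193)=(126*31+193)%997=111 -> [111]
  root=111
After append 52 (leaves=[83, 70, 62, 19, 81, 52]):
  L0: [83, 70, 62, 19, 81, 52]
  L1: h(83,70)=(83*31+70)%997=649 h(62,19)=(62*31+19)%997=944 h(81,52)=(81*31+52)%997=569 -> [649, 944, 569]
  L2: h(649,944)=(649*31+944)%997=126 h(569,569)=(569*31+569)%997=262 -> [126, 262]
  L3: h(126,262)=(126*31+262)%997=180 -> [180]
  root=180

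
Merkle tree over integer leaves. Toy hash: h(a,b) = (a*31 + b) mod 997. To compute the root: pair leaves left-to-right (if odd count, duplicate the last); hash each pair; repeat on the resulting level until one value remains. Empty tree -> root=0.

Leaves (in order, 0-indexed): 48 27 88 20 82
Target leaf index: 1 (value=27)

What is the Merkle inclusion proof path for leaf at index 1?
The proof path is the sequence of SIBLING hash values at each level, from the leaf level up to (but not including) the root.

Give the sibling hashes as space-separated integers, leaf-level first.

L0 (leaves): [48, 27, 88, 20, 82], target index=1
L1: h(48,27)=(48*31+27)%997=518 [pair 0] h(88,20)=(88*31+20)%997=754 [pair 1] h(82,82)=(82*31+82)%997=630 [pair 2] -> [518, 754, 630]
  Sibling for proof at L0: 48
L2: h(518,754)=(518*31+754)%997=860 [pair 0] h(630,630)=(630*31+630)%997=220 [pair 1] -> [860, 220]
  Sibling for proof at L1: 754
L3: h(860,220)=(860*31+220)%997=958 [pair 0] -> [958]
  Sibling for proof at L2: 220
Root: 958
Proof path (sibling hashes from leaf to root): [48, 754, 220]

Answer: 48 754 220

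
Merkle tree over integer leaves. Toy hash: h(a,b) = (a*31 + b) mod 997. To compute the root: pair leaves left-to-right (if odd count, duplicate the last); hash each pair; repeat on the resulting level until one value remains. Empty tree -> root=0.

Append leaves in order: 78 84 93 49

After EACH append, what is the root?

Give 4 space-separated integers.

Answer: 78 508 778 734

Derivation:
After append 78 (leaves=[78]):
  L0: [78]
  root=78
After append 84 (leaves=[78, 84]):
  L0: [78, 84]
  L1: h(78,84)=(78*31+84)%997=508 -> [508]
  root=508
After append 93 (leaves=[78, 84, 93]):
  L0: [78, 84, 93]
  L1: h(78,84)=(78*31+84)%997=508 h(93,93)=(93*31+93)%997=982 -> [508, 982]
  L2: h(508,982)=(508*31+982)%997=778 -> [778]
  root=778
After append 49 (leaves=[78, 84, 93, 49]):
  L0: [78, 84, 93, 49]
  L1: h(78,84)=(78*31+84)%997=508 h(93,49)=(93*31+49)%997=938 -> [508, 938]
  L2: h(508,938)=(508*31+938)%997=734 -> [734]
  root=734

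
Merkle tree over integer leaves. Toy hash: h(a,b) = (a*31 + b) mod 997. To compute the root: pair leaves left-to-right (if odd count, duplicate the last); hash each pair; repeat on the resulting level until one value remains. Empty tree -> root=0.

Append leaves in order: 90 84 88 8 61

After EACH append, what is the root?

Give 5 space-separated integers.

Answer: 90 880 186 106 945

Derivation:
After append 90 (leaves=[90]):
  L0: [90]
  root=90
After append 84 (leaves=[90, 84]):
  L0: [90, 84]
  L1: h(90,84)=(90*31+84)%997=880 -> [880]
  root=880
After append 88 (leaves=[90, 84, 88]):
  L0: [90, 84, 88]
  L1: h(90,84)=(90*31+84)%997=880 h(88,88)=(88*31+88)%997=822 -> [880, 822]
  L2: h(880,822)=(880*31+822)%997=186 -> [186]
  root=186
After append 8 (leaves=[90, 84, 88, 8]):
  L0: [90, 84, 88, 8]
  L1: h(90,84)=(90*31+84)%997=880 h(88,8)=(88*31+8)%997=742 -> [880, 742]
  L2: h(880,742)=(880*31+742)%997=106 -> [106]
  root=106
After append 61 (leaves=[90, 84, 88, 8, 61]):
  L0: [90, 84, 88, 8, 61]
  L1: h(90,84)=(90*31+84)%997=880 h(88,8)=(88*31+8)%997=742 h(61,61)=(61*31+61)%997=955 -> [880, 742, 955]
  L2: h(880,742)=(880*31+742)%997=106 h(955,955)=(955*31+955)%997=650 -> [106, 650]
  L3: h(106,650)=(106*31+650)%997=945 -> [945]
  root=945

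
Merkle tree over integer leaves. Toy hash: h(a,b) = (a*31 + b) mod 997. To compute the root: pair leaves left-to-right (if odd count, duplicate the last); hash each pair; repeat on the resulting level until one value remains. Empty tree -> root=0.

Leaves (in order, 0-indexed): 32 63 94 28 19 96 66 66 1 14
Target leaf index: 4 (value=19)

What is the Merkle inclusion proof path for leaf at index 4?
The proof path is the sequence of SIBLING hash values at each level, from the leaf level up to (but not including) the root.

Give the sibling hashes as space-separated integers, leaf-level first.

Answer: 96 118 752 218

Derivation:
L0 (leaves): [32, 63, 94, 28, 19, 96, 66, 66, 1, 14], target index=4
L1: h(32,63)=(32*31+63)%997=58 [pair 0] h(94,28)=(94*31+28)%997=948 [pair 1] h(19,96)=(19*31+96)%997=685 [pair 2] h(66,66)=(66*31+66)%997=118 [pair 3] h(1,14)=(1*31+14)%997=45 [pair 4] -> [58, 948, 685, 118, 45]
  Sibling for proof at L0: 96
L2: h(58,948)=(58*31+948)%997=752 [pair 0] h(685,118)=(685*31+118)%997=416 [pair 1] h(45,45)=(45*31+45)%997=443 [pair 2] -> [752, 416, 443]
  Sibling for proof at L1: 118
L3: h(752,416)=(752*31+416)%997=797 [pair 0] h(443,443)=(443*31+443)%997=218 [pair 1] -> [797, 218]
  Sibling for proof at L2: 752
L4: h(797,218)=(797*31+218)%997=0 [pair 0] -> [0]
  Sibling for proof at L3: 218
Root: 0
Proof path (sibling hashes from leaf to root): [96, 118, 752, 218]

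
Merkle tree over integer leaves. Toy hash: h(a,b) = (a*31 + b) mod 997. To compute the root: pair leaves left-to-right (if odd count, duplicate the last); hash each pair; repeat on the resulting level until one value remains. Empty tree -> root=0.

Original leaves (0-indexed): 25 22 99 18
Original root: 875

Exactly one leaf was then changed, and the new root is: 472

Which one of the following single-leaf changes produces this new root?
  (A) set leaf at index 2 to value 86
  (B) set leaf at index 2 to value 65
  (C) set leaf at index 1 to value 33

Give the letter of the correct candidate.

Answer: A

Derivation:
Original leaves: [25, 22, 99, 18]
Target new root: 472
Try each candidate change and compute the resulting root:
Candidate A: set leaf[2] = 86 -> leaves = [25, 22, 86, 18]
  L0: [25, 22, 86, 18]
  L1: h(25,22)=(25*31+22)%997=797 h(86,18)=(86*31+18)%997=690 -> [797, 690]
  L2: h(797,690)=(797*31+690)%997=472 -> [472]
  root = 472 == target 472  ** MATCH **
Candidate B: set leaf[2] = 65 -> leaves = [25, 22, 65, 18]
  L0: [25, 22, 65, 18]
  L1: h(25,22)=(25*31+22)%997=797 h(65,18)=(65*31+18)%997=39 -> [797, 39]
  L2: h(797,39)=(797*31+39)%997=818 -> [818]
  root = 818 != target 472
Candidate C: set leaf[1] = 33 -> leaves = [25, 33, 99, 18]
  L0: [25, 33, 99, 18]
  L1: h(25,33)=(25*31+33)%997=808 h(99,18)=(99*31+18)%997=96 -> [808, 96]
  L2: h(808,96)=(808*31+96)%997=219 -> [219]
  root = 219 != target 472
Candidate A produces the target root.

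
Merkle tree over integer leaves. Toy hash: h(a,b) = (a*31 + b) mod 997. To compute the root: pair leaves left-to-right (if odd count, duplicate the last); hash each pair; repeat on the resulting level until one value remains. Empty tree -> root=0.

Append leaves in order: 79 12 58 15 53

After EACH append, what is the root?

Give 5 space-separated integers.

After append 79 (leaves=[79]):
  L0: [79]
  root=79
After append 12 (leaves=[79, 12]):
  L0: [79, 12]
  L1: h(79,12)=(79*31+12)%997=467 -> [467]
  root=467
After append 58 (leaves=[79, 12, 58]):
  L0: [79, 12, 58]
  L1: h(79,12)=(79*31+12)%997=467 h(58,58)=(58*31+58)%997=859 -> [467, 859]
  L2: h(467,859)=(467*31+859)%997=381 -> [381]
  root=381
After append 15 (leaves=[79, 12, 58, 15]):
  L0: [79, 12, 58, 15]
  L1: h(79,12)=(79*31+12)%997=467 h(58,15)=(58*31+15)%997=816 -> [467, 816]
  L2: h(467,816)=(467*31+816)%997=338 -> [338]
  root=338
After append 53 (leaves=[79, 12, 58, 15, 53]):
  L0: [79, 12, 58, 15, 53]
  L1: h(79,12)=(79*31+12)%997=467 h(58,15)=(58*31+15)%997=816 h(53,53)=(53*31+53)%997=699 -> [467, 816, 699]
  L2: h(467,816)=(467*31+816)%997=338 h(699,699)=(699*31+699)%997=434 -> [338, 434]
  L3: h(338,434)=(338*31+434)%997=942 -> [942]
  root=942

Answer: 79 467 381 338 942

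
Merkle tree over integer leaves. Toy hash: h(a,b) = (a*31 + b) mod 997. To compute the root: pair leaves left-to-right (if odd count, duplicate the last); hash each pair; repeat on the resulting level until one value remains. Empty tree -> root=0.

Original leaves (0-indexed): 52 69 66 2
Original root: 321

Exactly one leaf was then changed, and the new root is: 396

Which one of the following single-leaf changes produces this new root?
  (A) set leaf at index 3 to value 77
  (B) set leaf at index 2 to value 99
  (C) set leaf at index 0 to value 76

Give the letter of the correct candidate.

Original leaves: [52, 69, 66, 2]
Target new root: 396
Try each candidate change and compute the resulting root:
Candidate A: set leaf[3] = 77 -> leaves = [52, 69, 66, 77]
  L0: [52, 69, 66, 77]
  L1: h(52,69)=(52*31+69)%997=684 h(66,77)=(66*31+77)%997=129 -> [684, 129]
  L2: h(684,129)=(684*31+129)%997=396 -> [396]
  root = 396 == target 396  ** MATCH **
Candidate B: set leaf[2] = 99 -> leaves = [52, 69, 99, 2]
  L0: [52, 69, 99, 2]
  L1: h(52,69)=(52*31+69)%997=684 h(99,2)=(99*31+2)%997=80 -> [684, 80]
  L2: h(684,80)=(684*31+80)%997=347 -> [347]
  root = 347 != target 396
Candidate C: set leaf[0] = 76 -> leaves = [76, 69, 66, 2]
  L0: [76, 69, 66, 2]
  L1: h(76,69)=(76*31+69)%997=431 h(66,2)=(66*31+2)%997=54 -> [431, 54]
  L2: h(431,54)=(431*31+54)%997=454 -> [454]
  root = 454 != target 396
Candidate A produces the target root.

Answer: A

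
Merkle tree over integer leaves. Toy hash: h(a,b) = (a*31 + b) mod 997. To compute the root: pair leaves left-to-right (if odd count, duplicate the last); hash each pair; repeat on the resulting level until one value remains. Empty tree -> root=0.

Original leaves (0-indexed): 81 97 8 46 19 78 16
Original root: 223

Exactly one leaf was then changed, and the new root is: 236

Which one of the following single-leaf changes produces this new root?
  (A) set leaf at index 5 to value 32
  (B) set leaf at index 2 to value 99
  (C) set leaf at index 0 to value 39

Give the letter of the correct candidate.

Original leaves: [81, 97, 8, 46, 19, 78, 16]
Target new root: 236
Try each candidate change and compute the resulting root:
Candidate A: set leaf[5] = 32 -> leaves = [81, 97, 8, 46, 19, 32, 16]
  L0: [81, 97, 8, 46, 19, 32, 16]
  L1: h(81,97)=(81*31+97)%997=614 h(8,46)=(8*31+46)%997=294 h(19,32)=(19*31+32)%997=621 h(16,16)=(16*31+16)%997=512 -> [614, 294, 621, 512]
  L2: h(614,294)=(614*31+294)%997=385 h(621,512)=(621*31+512)%997=820 -> [385, 820]
  L3: h(385,820)=(385*31+820)%997=791 -> [791]
  root = 791 != target 236
Candidate B: set leaf[2] = 99 -> leaves = [81, 97, 99, 46, 19, 78, 16]
  L0: [81, 97, 99, 46, 19, 78, 16]
  L1: h(81,97)=(81*31+97)%997=614 h(99,46)=(99*31+46)%997=124 h(19,78)=(19*31+78)%997=667 h(16,16)=(16*31+16)%997=512 -> [614, 124, 667, 512]
  L2: h(614,124)=(614*31+124)%997=215 h(667,512)=(667*31+512)%997=252 -> [215, 252]
  L3: h(215,252)=(215*31+252)%997=935 -> [935]
  root = 935 != target 236
Candidate C: set leaf[0] = 39 -> leaves = [39, 97, 8, 46, 19, 78, 16]
  L0: [39, 97, 8, 46, 19, 78, 16]
  L1: h(39,97)=(39*31+97)%997=309 h(8,46)=(8*31+46)%997=294 h(19,78)=(19*31+78)%997=667 h(16,16)=(16*31+16)%997=512 -> [309, 294, 667, 512]
  L2: h(309,294)=(309*31+294)%997=900 h(667,512)=(667*31+512)%997=252 -> [900, 252]
  L3: h(900,252)=(900*31+252)%997=236 -> [236]
  root = 236 == target 236  ** MATCH **
Candidate C produces the target root.

Answer: C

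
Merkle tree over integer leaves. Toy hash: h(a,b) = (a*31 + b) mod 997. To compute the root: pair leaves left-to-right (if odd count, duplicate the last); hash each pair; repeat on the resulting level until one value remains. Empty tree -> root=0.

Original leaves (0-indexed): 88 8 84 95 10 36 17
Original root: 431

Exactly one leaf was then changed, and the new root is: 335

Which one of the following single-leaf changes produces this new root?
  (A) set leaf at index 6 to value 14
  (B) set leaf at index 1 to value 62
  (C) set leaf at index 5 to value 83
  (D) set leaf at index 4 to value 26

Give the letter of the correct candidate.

Answer: A

Derivation:
Original leaves: [88, 8, 84, 95, 10, 36, 17]
Target new root: 335
Try each candidate change and compute the resulting root:
Candidate A: set leaf[6] = 14 -> leaves = [88, 8, 84, 95, 10, 36, 14]
  L0: [88, 8, 84, 95, 10, 36, 14]
  L1: h(88,8)=(88*31+8)%997=742 h(84,95)=(84*31+95)%997=705 h(10,36)=(10*31+36)%997=346 h(14,14)=(14*31+14)%997=448 -> [742, 705, 346, 448]
  L2: h(742,705)=(742*31+705)%997=776 h(346,448)=(346*31+448)%997=207 -> [776, 207]
  L3: h(776,207)=(776*31+207)%997=335 -> [335]
  root = 335 == target 335  ** MATCH **
Candidate B: set leaf[1] = 62 -> leaves = [88, 62, 84, 95, 10, 36, 17]
  L0: [88, 62, 84, 95, 10, 36, 17]
  L1: h(88,62)=(88*31+62)%997=796 h(84,95)=(84*31+95)%997=705 h(10,36)=(10*31+36)%997=346 h(17,17)=(17*31+17)%997=544 -> [796, 705, 346, 544]
  L2: h(796,705)=(796*31+705)%997=456 h(346,544)=(346*31+544)%997=303 -> [456, 303]
  L3: h(456,303)=(456*31+303)%997=481 -> [481]
  root = 481 != target 335
Candidate C: set leaf[5] = 83 -> leaves = [88, 8, 84, 95, 10, 83, 17]
  L0: [88, 8, 84, 95, 10, 83, 17]
  L1: h(88,8)=(88*31+8)%997=742 h(84,95)=(84*31+95)%997=705 h(10,83)=(10*31+83)%997=393 h(17,17)=(17*31+17)%997=544 -> [742, 705, 393, 544]
  L2: h(742,705)=(742*31+705)%997=776 h(393,544)=(393*31+544)%997=763 -> [776, 763]
  L3: h(776,763)=(776*31+763)%997=891 -> [891]
  root = 891 != target 335
Candidate D: set leaf[4] = 26 -> leaves = [88, 8, 84, 95, 26, 36, 17]
  L0: [88, 8, 84, 95, 26, 36, 17]
  L1: h(88,8)=(88*31+8)%997=742 h(84,95)=(84*31+95)%997=705 h(26,36)=(26*31+36)%997=842 h(17,17)=(17*31+17)%997=544 -> [742, 705, 842, 544]
  L2: h(742,705)=(742*31+705)%997=776 h(842,544)=(842*31+544)%997=724 -> [776, 724]
  L3: h(776,724)=(776*31+724)%997=852 -> [852]
  root = 852 != target 335
Candidate A produces the target root.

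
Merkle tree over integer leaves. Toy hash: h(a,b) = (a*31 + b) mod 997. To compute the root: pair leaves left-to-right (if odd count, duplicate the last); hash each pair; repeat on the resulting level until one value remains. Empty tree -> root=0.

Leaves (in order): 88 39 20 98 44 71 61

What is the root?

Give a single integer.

L0: [88, 39, 20, 98, 44, 71, 61]
L1: h(88,39)=(88*31+39)%997=773 h(20,98)=(20*31+98)%997=718 h(44,71)=(44*31+71)%997=438 h(61,61)=(61*31+61)%997=955 -> [773, 718, 438, 955]
L2: h(773,718)=(773*31+718)%997=753 h(438,955)=(438*31+955)%997=575 -> [753, 575]
L3: h(753,575)=(753*31+575)%997=987 -> [987]

Answer: 987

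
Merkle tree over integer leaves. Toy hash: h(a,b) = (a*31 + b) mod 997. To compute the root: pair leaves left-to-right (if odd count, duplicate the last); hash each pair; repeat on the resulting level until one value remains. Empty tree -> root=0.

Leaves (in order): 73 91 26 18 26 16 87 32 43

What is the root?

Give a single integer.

L0: [73, 91, 26, 18, 26, 16, 87, 32, 43]
L1: h(73,91)=(73*31+91)%997=360 h(26,18)=(26*31+18)%997=824 h(26,16)=(26*31+16)%997=822 h(87,32)=(87*31+32)%997=735 h(43,43)=(43*31+43)%997=379 -> [360, 824, 822, 735, 379]
L2: h(360,824)=(360*31+824)%997=20 h(822,735)=(822*31+735)%997=295 h(379,379)=(379*31+379)%997=164 -> [20, 295, 164]
L3: h(20,295)=(20*31+295)%997=915 h(164,164)=(164*31+164)%997=263 -> [915, 263]
L4: h(915,263)=(915*31+263)%997=712 -> [712]

Answer: 712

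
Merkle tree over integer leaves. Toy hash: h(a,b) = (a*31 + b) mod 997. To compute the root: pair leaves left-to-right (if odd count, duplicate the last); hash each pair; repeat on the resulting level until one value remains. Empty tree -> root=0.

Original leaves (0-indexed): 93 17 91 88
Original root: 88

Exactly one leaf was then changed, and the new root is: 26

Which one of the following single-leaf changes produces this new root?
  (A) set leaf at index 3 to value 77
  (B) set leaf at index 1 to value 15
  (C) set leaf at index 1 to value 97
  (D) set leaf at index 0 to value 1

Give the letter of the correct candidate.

Answer: B

Derivation:
Original leaves: [93, 17, 91, 88]
Target new root: 26
Try each candidate change and compute the resulting root:
Candidate A: set leaf[3] = 77 -> leaves = [93, 17, 91, 77]
  L0: [93, 17, 91, 77]
  L1: h(93,17)=(93*31+17)%997=906 h(91,77)=(91*31+77)%997=904 -> [906, 904]
  L2: h(906,904)=(906*31+904)%997=77 -> [77]
  root = 77 != target 26
Candidate B: set leaf[1] = 15 -> leaves = [93, 15, 91, 88]
  L0: [93, 15, 91, 88]
  L1: h(93,15)=(93*31+15)%997=904 h(91,88)=(91*31+88)%997=915 -> [904, 915]
  L2: h(904,915)=(904*31+915)%997=26 -> [26]
  root = 26 == target 26  ** MATCH **
Candidate C: set leaf[1] = 97 -> leaves = [93, 97, 91, 88]
  L0: [93, 97, 91, 88]
  L1: h(93,97)=(93*31+97)%997=986 h(91,88)=(91*31+88)%997=915 -> [986, 915]
  L2: h(986,915)=(986*31+915)%997=574 -> [574]
  root = 574 != target 26
Candidate D: set leaf[0] = 1 -> leaves = [1, 17, 91, 88]
  L0: [1, 17, 91, 88]
  L1: h(1,17)=(1*31+17)%997=48 h(91,88)=(91*31+88)%997=915 -> [48, 915]
  L2: h(48,915)=(48*31+915)%997=409 -> [409]
  root = 409 != target 26
Candidate B produces the target root.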